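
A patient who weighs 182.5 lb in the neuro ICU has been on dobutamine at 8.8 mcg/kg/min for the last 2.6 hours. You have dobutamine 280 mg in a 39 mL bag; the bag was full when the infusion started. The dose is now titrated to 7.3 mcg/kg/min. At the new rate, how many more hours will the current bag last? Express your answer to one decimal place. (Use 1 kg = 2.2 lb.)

4.6 hours

Initial rate:
Weight = 182.5 lb ÷ 2.2 lb/kg = 82.95455 kg
Dose = 8.8 mcg/kg/min × 82.95455 kg = 730 mcg/min
730 mcg/min × 60 min/hr = 43800 mcg/hr
Concentration = 280 mg ÷ 39 mL = 7.179487 mg/mL = 7179.487 mcg/mL
Rate = 43800 mcg/hr ÷ 7179.487 mcg/mL = 6.100714 mL/hr
Volume infused so far = 6.100714 mL/hr × 2.6 hr = 15.86186 mL
Volume remaining = 39 − 15.86186 = 23.13814 mL
New rate:
Dose = 7.3 mcg/kg/min × 82.95455 kg = 605.5682 mcg/min
605.5682 mcg/min × 60 min/hr = 36334.09 mcg/hr
Rate = 36334.09 mcg/hr ÷ 7179.487 mcg/mL = 5.06082 mL/hr
Time remaining = 23.13814 mL ÷ 5.06082 mL/hr = 4.572015 hr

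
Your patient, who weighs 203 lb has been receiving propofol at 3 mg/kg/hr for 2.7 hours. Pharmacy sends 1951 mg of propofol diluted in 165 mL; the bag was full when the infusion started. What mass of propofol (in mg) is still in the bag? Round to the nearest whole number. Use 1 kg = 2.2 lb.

Weight = 203 lb ÷ 2.2 lb/kg = 92.27273 kg
Dose = 3 mg/kg/hr × 92.27273 kg = 276.8182 mg/hr
Concentration = 1951 mg ÷ 165 mL = 11.82424 mg/mL
Rate = 276.8182 mg/hr ÷ 11.82424 mg/mL = 23.41107 mL/hr
Volume infused = 23.41107 mL/hr × 2.7 hr = 63.20989 mL
Volume remaining = 165 − 63.20989 = 101.7901 mL
Drug remaining = 101.7901 mL × 11.82424 mg/mL = 1203.591 mg

1204 mg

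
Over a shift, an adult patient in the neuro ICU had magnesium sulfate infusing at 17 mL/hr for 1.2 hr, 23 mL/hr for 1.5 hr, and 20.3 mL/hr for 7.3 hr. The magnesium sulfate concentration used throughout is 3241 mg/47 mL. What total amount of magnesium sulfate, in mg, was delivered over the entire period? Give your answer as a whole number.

Concentration = 3241 mg ÷ 47 mL = 68.95745 mg/mL
Stage 1: 17 mL/hr × 1.2 hr = 20.4 mL → 20.4 mL × 68.95745 mg/mL = 1406.732 mg
Stage 2: 23 mL/hr × 1.5 hr = 34.5 mL → 34.5 mL × 68.95745 mg/mL = 2379.032 mg
Stage 3: 20.3 mL/hr × 7.3 hr = 148.19 mL → 148.19 mL × 68.95745 mg/mL = 10218.8 mg
Total = 1406.732 + 2379.032 + 10218.8 = 14004.57 mg

14005 mg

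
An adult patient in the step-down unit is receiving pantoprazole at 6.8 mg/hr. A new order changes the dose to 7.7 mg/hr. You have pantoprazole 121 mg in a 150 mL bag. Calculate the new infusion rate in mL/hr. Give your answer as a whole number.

Concentration = 121 mg ÷ 150 mL = 0.8066667 mg/mL
Rate = 7.7 mg/hr ÷ 0.8066667 mg/mL = 9.545455 mL/hr

10 mL/hr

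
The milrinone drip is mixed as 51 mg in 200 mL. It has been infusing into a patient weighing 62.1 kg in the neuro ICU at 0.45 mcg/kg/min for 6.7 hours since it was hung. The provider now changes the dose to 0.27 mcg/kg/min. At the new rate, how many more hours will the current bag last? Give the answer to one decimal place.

39.5 hours

Initial rate:
Dose = 0.45 mcg/kg/min × 62.1 kg = 27.945 mcg/min
27.945 mcg/min × 60 min/hr = 1676.7 mcg/hr
Concentration = 51 mg ÷ 200 mL = 0.255 mg/mL = 255 mcg/mL
Rate = 1676.7 mcg/hr ÷ 255 mcg/mL = 6.575294 mL/hr
Volume infused so far = 6.575294 mL/hr × 6.7 hr = 44.05447 mL
Volume remaining = 200 − 44.05447 = 155.9455 mL
New rate:
Dose = 0.27 mcg/kg/min × 62.1 kg = 16.767 mcg/min
16.767 mcg/min × 60 min/hr = 1006.02 mcg/hr
Rate = 1006.02 mcg/hr ÷ 255 mcg/mL = 3.945176 mL/hr
Time remaining = 155.9455 mL ÷ 3.945176 mL/hr = 39.52815 hr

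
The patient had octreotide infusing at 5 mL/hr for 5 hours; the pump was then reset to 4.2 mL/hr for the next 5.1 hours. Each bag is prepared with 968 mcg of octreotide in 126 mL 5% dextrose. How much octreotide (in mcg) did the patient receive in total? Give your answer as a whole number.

Concentration = 968 mcg ÷ 126 mL = 7.68254 mcg/mL
Stage 1: 5 mL/hr × 5 hr = 25 mL → 25 mL × 7.68254 mcg/mL = 192.0635 mcg
Stage 2: 4.2 mL/hr × 5.1 hr = 21.42 mL → 21.42 mL × 7.68254 mcg/mL = 164.56 mcg
Total = 192.0635 + 164.56 = 356.6235 mcg

357 mcg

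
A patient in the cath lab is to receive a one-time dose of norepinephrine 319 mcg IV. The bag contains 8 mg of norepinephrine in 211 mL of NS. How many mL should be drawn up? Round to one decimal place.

Concentration = 8 mg ÷ 211 mL = 0.03791469 mg/mL = 37.91469 mcg/mL
Volume = 319 mcg ÷ 37.91469 mcg/mL = 8.413625 mL

8.4 mL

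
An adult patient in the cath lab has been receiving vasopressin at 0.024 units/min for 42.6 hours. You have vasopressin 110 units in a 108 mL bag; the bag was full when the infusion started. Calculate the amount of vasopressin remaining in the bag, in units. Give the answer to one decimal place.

0.024 units/min × 60 min/hr = 1.44 units/hr
Concentration = 110 units ÷ 108 mL = 1.018519 units/mL
Rate = 1.44 units/hr ÷ 1.018519 units/mL = 1.413818 mL/hr
Volume infused = 1.413818 mL/hr × 42.6 hr = 60.22865 mL
Volume remaining = 108 − 60.22865 = 47.77135 mL
Drug remaining = 47.77135 mL × 1.018519 units/mL = 48.656 units

48.7 units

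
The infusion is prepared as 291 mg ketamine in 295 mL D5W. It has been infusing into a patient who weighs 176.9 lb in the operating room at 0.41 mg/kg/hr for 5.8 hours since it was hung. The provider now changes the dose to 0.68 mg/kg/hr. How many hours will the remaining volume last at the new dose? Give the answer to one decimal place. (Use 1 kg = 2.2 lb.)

1.8 hours

Initial rate:
Weight = 176.9 lb ÷ 2.2 lb/kg = 80.40909 kg
Dose = 0.41 mg/kg/hr × 80.40909 kg = 32.96773 mg/hr
Concentration = 291 mg ÷ 295 mL = 0.9864407 mg/mL
Rate = 32.96773 mg/hr ÷ 0.9864407 mg/mL = 33.42089 mL/hr
Volume infused so far = 33.42089 mL/hr × 5.8 hr = 193.8412 mL
Volume remaining = 295 − 193.8412 = 101.1588 mL
New rate:
Dose = 0.68 mg/kg/hr × 80.40909 kg = 54.67818 mg/hr
Rate = 54.67818 mg/hr ÷ 0.9864407 mg/mL = 55.42977 mL/hr
Time remaining = 101.1588 mL ÷ 55.42977 mL/hr = 1.824991 hr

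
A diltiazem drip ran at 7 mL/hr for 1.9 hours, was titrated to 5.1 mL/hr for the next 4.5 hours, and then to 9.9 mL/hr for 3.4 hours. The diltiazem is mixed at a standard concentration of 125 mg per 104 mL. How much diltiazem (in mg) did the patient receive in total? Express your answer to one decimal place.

Concentration = 125 mg ÷ 104 mL = 1.201923 mg/mL
Stage 1: 7 mL/hr × 1.9 hr = 13.3 mL → 13.3 mL × 1.201923 mg/mL = 15.98558 mg
Stage 2: 5.1 mL/hr × 4.5 hr = 22.95 mL → 22.95 mL × 1.201923 mg/mL = 27.58413 mg
Stage 3: 9.9 mL/hr × 3.4 hr = 33.66 mL → 33.66 mL × 1.201923 mg/mL = 40.45673 mg
Total = 15.98558 + 27.58413 + 40.45673 = 84.02644 mg

84.0 mg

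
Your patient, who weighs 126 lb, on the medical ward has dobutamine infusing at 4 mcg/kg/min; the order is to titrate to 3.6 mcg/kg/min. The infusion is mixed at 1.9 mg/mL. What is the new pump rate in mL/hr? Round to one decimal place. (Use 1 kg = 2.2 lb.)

6.5 mL/hr

Weight = 126 lb ÷ 2.2 lb/kg = 57.27273 kg
Dose = 3.6 mcg/kg/min × 57.27273 kg = 206.1818 mcg/min
206.1818 mcg/min × 60 min/hr = 12370.91 mcg/hr
Concentration = 1.9 mg/mL = 1900 mcg/mL
Rate = 12370.91 mcg/hr ÷ 1900 mcg/mL = 6.511005 mL/hr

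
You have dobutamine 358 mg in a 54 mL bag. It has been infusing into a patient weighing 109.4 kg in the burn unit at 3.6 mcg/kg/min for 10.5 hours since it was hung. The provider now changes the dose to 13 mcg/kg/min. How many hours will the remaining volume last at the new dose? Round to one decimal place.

1.3 hours

Initial rate:
Dose = 3.6 mcg/kg/min × 109.4 kg = 393.84 mcg/min
393.84 mcg/min × 60 min/hr = 23630.4 mcg/hr
Concentration = 358 mg ÷ 54 mL = 6.62963 mg/mL = 6629.63 mcg/mL
Rate = 23630.4 mcg/hr ÷ 6629.63 mcg/mL = 3.564362 mL/hr
Volume infused so far = 3.564362 mL/hr × 10.5 hr = 37.4258 mL
Volume remaining = 54 − 37.4258 = 16.5742 mL
New rate:
Dose = 13 mcg/kg/min × 109.4 kg = 1422.2 mcg/min
1422.2 mcg/min × 60 min/hr = 85332 mcg/hr
Rate = 85332 mcg/hr ÷ 6629.63 mcg/mL = 12.87131 mL/hr
Time remaining = 16.5742 mL ÷ 12.87131 mL/hr = 1.287686 hr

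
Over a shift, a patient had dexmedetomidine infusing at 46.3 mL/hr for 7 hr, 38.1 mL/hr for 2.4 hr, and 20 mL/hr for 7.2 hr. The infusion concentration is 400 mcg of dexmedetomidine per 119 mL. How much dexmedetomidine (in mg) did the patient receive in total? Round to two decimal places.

1.88 mg

Concentration = 400 mcg ÷ 119 mL = 3.361345 mcg/mL
Stage 1: 46.3 mL/hr × 7 hr = 324.1 mL → 324.1 mL × 3.361345 mcg/mL = 1089.412 mcg
Stage 2: 38.1 mL/hr × 2.4 hr = 91.44 mL → 91.44 mL × 3.361345 mcg/mL = 307.3613 mcg
Stage 3: 20 mL/hr × 7.2 hr = 144 mL → 144 mL × 3.361345 mcg/mL = 484.0336 mcg
Total = 1089.412 + 307.3613 + 484.0336 = 1880.807 mcg = 1.880807 mg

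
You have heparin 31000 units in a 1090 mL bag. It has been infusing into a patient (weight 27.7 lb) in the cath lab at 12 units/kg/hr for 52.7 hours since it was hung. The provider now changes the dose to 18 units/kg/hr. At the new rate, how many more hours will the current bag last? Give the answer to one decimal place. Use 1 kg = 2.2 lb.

Initial rate:
Weight = 27.7 lb ÷ 2.2 lb/kg = 12.59091 kg
Dose = 12 units/kg/hr × 12.59091 kg = 151.0909 units/hr
Concentration = 31000 units ÷ 1090 mL = 28.44037 units/mL
Rate = 151.0909 units/hr ÷ 28.44037 units/mL = 5.312551 mL/hr
Volume infused so far = 5.312551 mL/hr × 52.7 hr = 279.9715 mL
Volume remaining = 1090 − 279.9715 = 810.0285 mL
New rate:
Dose = 18 units/kg/hr × 12.59091 kg = 226.6364 units/hr
Rate = 226.6364 units/hr ÷ 28.44037 units/mL = 7.968827 mL/hr
Time remaining = 810.0285 mL ÷ 7.968827 mL/hr = 101.6497 hr

101.6 hours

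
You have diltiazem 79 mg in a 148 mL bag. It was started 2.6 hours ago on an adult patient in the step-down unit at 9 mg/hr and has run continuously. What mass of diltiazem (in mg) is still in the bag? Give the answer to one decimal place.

Concentration = 79 mg ÷ 148 mL = 0.5337838 mg/mL
Rate = 9 mg/hr ÷ 0.5337838 mg/mL = 16.86076 mL/hr
Volume infused = 16.86076 mL/hr × 2.6 hr = 43.83797 mL
Volume remaining = 148 − 43.83797 = 104.162 mL
Drug remaining = 104.162 mL × 0.5337838 mg/mL = 55.6 mg

55.6 mg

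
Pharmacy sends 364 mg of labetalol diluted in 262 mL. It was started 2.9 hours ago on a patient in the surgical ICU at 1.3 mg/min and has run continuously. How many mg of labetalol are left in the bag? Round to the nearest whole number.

138 mg

1.3 mg/min × 60 min/hr = 78 mg/hr
Concentration = 364 mg ÷ 262 mL = 1.389313 mg/mL
Rate = 78 mg/hr ÷ 1.389313 mg/mL = 56.14286 mL/hr
Volume infused = 56.14286 mL/hr × 2.9 hr = 162.8143 mL
Volume remaining = 262 − 162.8143 = 99.18571 mL
Drug remaining = 99.18571 mL × 1.389313 mg/mL = 137.8 mg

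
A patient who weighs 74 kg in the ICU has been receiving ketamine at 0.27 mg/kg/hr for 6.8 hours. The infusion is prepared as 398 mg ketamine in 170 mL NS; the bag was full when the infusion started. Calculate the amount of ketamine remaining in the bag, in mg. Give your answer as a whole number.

262 mg

Dose = 0.27 mg/kg/hr × 74 kg = 19.98 mg/hr
Concentration = 398 mg ÷ 170 mL = 2.341176 mg/mL
Rate = 19.98 mg/hr ÷ 2.341176 mg/mL = 8.534171 mL/hr
Volume infused = 8.534171 mL/hr × 6.8 hr = 58.03236 mL
Volume remaining = 170 − 58.03236 = 111.9676 mL
Drug remaining = 111.9676 mL × 2.341176 mg/mL = 262.136 mg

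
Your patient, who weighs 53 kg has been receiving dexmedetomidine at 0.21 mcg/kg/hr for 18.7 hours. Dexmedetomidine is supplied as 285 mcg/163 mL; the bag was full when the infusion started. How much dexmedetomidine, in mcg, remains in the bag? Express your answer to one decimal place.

Dose = 0.21 mcg/kg/hr × 53 kg = 11.13 mcg/hr
Concentration = 285 mcg ÷ 163 mL = 1.748466 mcg/mL
Rate = 11.13 mcg/hr ÷ 1.748466 mcg/mL = 6.365579 mL/hr
Volume infused = 6.365579 mL/hr × 18.7 hr = 119.0363 mL
Volume remaining = 163 − 119.0363 = 43.96367 mL
Drug remaining = 43.96367 mL × 1.748466 mcg/mL = 76.869 mcg

76.9 mcg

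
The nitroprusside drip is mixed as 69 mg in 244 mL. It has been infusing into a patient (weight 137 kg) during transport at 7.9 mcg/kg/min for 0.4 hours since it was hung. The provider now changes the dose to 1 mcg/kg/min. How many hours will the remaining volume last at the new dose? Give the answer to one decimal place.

5.2 hours

Initial rate:
Dose = 7.9 mcg/kg/min × 137 kg = 1082.3 mcg/min
1082.3 mcg/min × 60 min/hr = 64938 mcg/hr
Concentration = 69 mg ÷ 244 mL = 0.2827869 mg/mL = 282.7869 mcg/mL
Rate = 64938 mcg/hr ÷ 282.7869 mcg/mL = 229.6358 mL/hr
Volume infused so far = 229.6358 mL/hr × 0.4 hr = 91.85433 mL
Volume remaining = 244 − 91.85433 = 152.1457 mL
New rate:
Dose = 1 mcg/kg/min × 137 kg = 137 mcg/min
137 mcg/min × 60 min/hr = 8220 mcg/hr
Rate = 8220 mcg/hr ÷ 282.7869 mcg/mL = 29.06783 mL/hr
Time remaining = 152.1457 mL ÷ 29.06783 mL/hr = 5.234161 hr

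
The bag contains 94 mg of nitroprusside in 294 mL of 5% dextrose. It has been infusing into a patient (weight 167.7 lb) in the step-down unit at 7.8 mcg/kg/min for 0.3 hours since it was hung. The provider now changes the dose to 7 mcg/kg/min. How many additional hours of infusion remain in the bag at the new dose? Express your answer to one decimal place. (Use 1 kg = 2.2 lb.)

Initial rate:
Weight = 167.7 lb ÷ 2.2 lb/kg = 76.22727 kg
Dose = 7.8 mcg/kg/min × 76.22727 kg = 594.5727 mcg/min
594.5727 mcg/min × 60 min/hr = 35674.36 mcg/hr
Concentration = 94 mg ÷ 294 mL = 0.3197279 mg/mL = 319.7279 mcg/mL
Rate = 35674.36 mcg/hr ÷ 319.7279 mcg/mL = 111.5773 mL/hr
Volume infused so far = 111.5773 mL/hr × 0.3 hr = 33.47318 mL
Volume remaining = 294 − 33.47318 = 260.5268 mL
New rate:
Dose = 7 mcg/kg/min × 76.22727 kg = 533.5909 mcg/min
533.5909 mcg/min × 60 min/hr = 32015.45 mcg/hr
Rate = 32015.45 mcg/hr ÷ 319.7279 mcg/mL = 100.1334 mL/hr
Time remaining = 260.5268 mL ÷ 100.1334 mL/hr = 2.601796 hr

2.6 hours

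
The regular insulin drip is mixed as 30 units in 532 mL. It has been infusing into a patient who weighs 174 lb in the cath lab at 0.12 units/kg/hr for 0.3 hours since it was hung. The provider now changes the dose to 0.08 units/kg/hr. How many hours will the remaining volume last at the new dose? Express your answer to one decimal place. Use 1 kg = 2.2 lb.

Initial rate:
Weight = 174 lb ÷ 2.2 lb/kg = 79.09091 kg
Dose = 0.12 units/kg/hr × 79.09091 kg = 9.490909 units/hr
Concentration = 30 units ÷ 532 mL = 0.05639098 units/mL
Rate = 9.490909 units/hr ÷ 0.05639098 units/mL = 168.3055 mL/hr
Volume infused so far = 168.3055 mL/hr × 0.3 hr = 50.49164 mL
Volume remaining = 532 − 50.49164 = 481.5084 mL
New rate:
Dose = 0.08 units/kg/hr × 79.09091 kg = 6.327273 units/hr
Rate = 6.327273 units/hr ÷ 0.05639098 units/mL = 112.2036 mL/hr
Time remaining = 481.5084 mL ÷ 112.2036 mL/hr = 4.291379 hr

4.3 hours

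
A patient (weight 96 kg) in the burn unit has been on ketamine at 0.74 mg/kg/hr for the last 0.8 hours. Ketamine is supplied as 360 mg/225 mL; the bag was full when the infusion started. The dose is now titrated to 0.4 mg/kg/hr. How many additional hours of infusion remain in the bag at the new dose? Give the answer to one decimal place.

7.9 hours

Initial rate:
Dose = 0.74 mg/kg/hr × 96 kg = 71.04 mg/hr
Concentration = 360 mg ÷ 225 mL = 1.6 mg/mL
Rate = 71.04 mg/hr ÷ 1.6 mg/mL = 44.4 mL/hr
Volume infused so far = 44.4 mL/hr × 0.8 hr = 35.52 mL
Volume remaining = 225 − 35.52 = 189.48 mL
New rate:
Dose = 0.4 mg/kg/hr × 96 kg = 38.4 mg/hr
Rate = 38.4 mg/hr ÷ 1.6 mg/mL = 24 mL/hr
Time remaining = 189.48 mL ÷ 24 mL/hr = 7.895 hr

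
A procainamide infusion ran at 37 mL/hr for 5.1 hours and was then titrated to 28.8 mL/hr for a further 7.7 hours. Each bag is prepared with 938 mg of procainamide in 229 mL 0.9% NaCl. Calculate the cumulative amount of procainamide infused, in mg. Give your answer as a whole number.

Concentration = 938 mg ÷ 229 mL = 4.09607 mg/mL
Stage 1: 37 mL/hr × 5.1 hr = 188.7 mL → 188.7 mL × 4.09607 mg/mL = 772.9284 mg
Stage 2: 28.8 mL/hr × 7.7 hr = 221.76 mL → 221.76 mL × 4.09607 mg/mL = 908.3445 mg
Total = 772.9284 + 908.3445 = 1681.273 mg

1681 mg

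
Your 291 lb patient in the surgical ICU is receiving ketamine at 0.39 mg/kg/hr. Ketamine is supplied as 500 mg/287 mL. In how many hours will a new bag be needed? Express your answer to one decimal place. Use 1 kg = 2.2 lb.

Weight = 291 lb ÷ 2.2 lb/kg = 132.2727 kg
Dose = 0.39 mg/kg/hr × 132.2727 kg = 51.58636 mg/hr
Concentration = 500 mg ÷ 287 mL = 1.74216 mg/mL
Rate = 51.58636 mg/hr ÷ 1.74216 mg/mL = 29.61057 mL/hr
Duration = 287 mL ÷ 29.61057 mL/hr = 9.692484 hr

9.7 hours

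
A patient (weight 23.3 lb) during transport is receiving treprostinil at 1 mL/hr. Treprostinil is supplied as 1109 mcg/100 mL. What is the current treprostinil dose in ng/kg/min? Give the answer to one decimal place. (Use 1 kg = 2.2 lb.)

17.5 ng/kg/min

Weight = 23.3 lb ÷ 2.2 lb/kg = 10.59091 kg
Concentration = 1109 mcg ÷ 100 mL = 11.09 mcg/mL = 11090 ng/mL
Drug rate = 1 mL/hr × 11090 ng/mL = 11090 ng/hr
11090 ng/hr ÷ 60 min/hr = 184.8333 ng/min
184.8333 ng/min ÷ 10.59091 kg = 17.45207 ng/kg/min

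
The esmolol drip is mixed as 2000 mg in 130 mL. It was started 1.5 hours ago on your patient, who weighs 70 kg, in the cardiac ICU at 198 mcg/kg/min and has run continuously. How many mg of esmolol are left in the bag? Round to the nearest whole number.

Dose = 198 mcg/kg/min × 70 kg = 13860 mcg/min
13860 mcg/min × 60 min/hr = 831600 mcg/hr
Concentration = 2000 mg ÷ 130 mL = 15.38462 mg/mL = 15384.62 mcg/mL
Rate = 831600 mcg/hr ÷ 15384.62 mcg/mL = 54.054 mL/hr
Volume infused = 54.054 mL/hr × 1.5 hr = 81.081 mL
Volume remaining = 130 − 81.081 = 48.919 mL
Drug remaining = 48.919 mL × 15384.62 mcg/mL = 752600 mcg = 752.6 mg

753 mg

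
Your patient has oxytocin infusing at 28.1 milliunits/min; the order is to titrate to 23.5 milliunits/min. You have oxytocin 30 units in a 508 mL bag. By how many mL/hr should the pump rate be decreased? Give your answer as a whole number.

At the current dose:
28.1 milliunits/min × 60 min/hr = 1686 milliunits/hr
Concentration = 30 units ÷ 508 mL = 0.05905512 units/mL = 59.05512 milliunits/mL
Rate = 1686 milliunits/hr ÷ 59.05512 milliunits/mL = 28.5496 mL/hr
At the new dose:
23.5 milliunits/min × 60 min/hr = 1410 milliunits/hr
Rate = 1410 milliunits/hr ÷ 59.05512 milliunits/mL = 23.876 mL/hr
Change = 23.876 − 28.5496 = -4.6736 mL/hr → 4.6736 mL/hr decrease

5 mL/hr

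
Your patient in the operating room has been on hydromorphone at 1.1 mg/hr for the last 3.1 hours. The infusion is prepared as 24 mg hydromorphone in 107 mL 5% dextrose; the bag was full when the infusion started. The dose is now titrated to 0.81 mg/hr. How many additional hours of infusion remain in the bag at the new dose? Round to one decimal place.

25.4 hours

Initial rate:
Concentration = 24 mg ÷ 107 mL = 0.2242991 mg/mL
Rate = 1.1 mg/hr ÷ 0.2242991 mg/mL = 4.904167 mL/hr
Volume infused so far = 4.904167 mL/hr × 3.1 hr = 15.20292 mL
Volume remaining = 107 − 15.20292 = 91.79708 mL
New rate:
Rate = 0.81 mg/hr ÷ 0.2242991 mg/mL = 3.61125 mL/hr
Time remaining = 91.79708 mL ÷ 3.61125 mL/hr = 25.41975 hr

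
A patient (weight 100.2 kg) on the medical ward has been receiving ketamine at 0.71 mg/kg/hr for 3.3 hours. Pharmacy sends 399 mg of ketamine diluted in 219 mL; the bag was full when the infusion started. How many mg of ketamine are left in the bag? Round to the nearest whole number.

164 mg

Dose = 0.71 mg/kg/hr × 100.2 kg = 71.142 mg/hr
Concentration = 399 mg ÷ 219 mL = 1.821918 mg/mL
Rate = 71.142 mg/hr ÷ 1.821918 mg/mL = 39.04786 mL/hr
Volume infused = 39.04786 mL/hr × 3.3 hr = 128.858 mL
Volume remaining = 219 − 128.858 = 90.14205 mL
Drug remaining = 90.14205 mL × 1.821918 mg/mL = 164.2314 mg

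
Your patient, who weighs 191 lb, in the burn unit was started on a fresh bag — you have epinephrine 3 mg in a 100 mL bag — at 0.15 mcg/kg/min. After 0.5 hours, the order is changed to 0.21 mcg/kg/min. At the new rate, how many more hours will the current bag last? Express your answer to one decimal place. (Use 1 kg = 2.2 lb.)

2.4 hours

Initial rate:
Weight = 191 lb ÷ 2.2 lb/kg = 86.81818 kg
Dose = 0.15 mcg/kg/min × 86.81818 kg = 13.02273 mcg/min
13.02273 mcg/min × 60 min/hr = 781.3636 mcg/hr
Concentration = 3 mg ÷ 100 mL = 0.03 mg/mL = 30 mcg/mL
Rate = 781.3636 mcg/hr ÷ 30 mcg/mL = 26.04545 mL/hr
Volume infused so far = 26.04545 mL/hr × 0.5 hr = 13.02273 mL
Volume remaining = 100 − 13.02273 = 86.97727 mL
New rate:
Dose = 0.21 mcg/kg/min × 86.81818 kg = 18.23182 mcg/min
18.23182 mcg/min × 60 min/hr = 1093.909 mcg/hr
Rate = 1093.909 mcg/hr ÷ 30 mcg/mL = 36.46364 mL/hr
Time remaining = 86.97727 mL ÷ 36.46364 mL/hr = 2.385315 hr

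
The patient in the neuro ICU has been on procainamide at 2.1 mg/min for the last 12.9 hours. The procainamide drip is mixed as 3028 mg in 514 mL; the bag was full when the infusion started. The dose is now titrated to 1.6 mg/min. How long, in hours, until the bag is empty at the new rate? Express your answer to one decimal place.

14.6 hours

Initial rate:
2.1 mg/min × 60 min/hr = 126 mg/hr
Concentration = 3028 mg ÷ 514 mL = 5.891051 mg/mL
Rate = 126 mg/hr ÷ 5.891051 mg/mL = 21.38838 mL/hr
Volume infused so far = 21.38838 mL/hr × 12.9 hr = 275.91 mL
Volume remaining = 514 − 275.91 = 238.09 mL
New rate:
1.6 mg/min × 60 min/hr = 96 mg/hr
Rate = 96 mg/hr ÷ 5.891051 mg/mL = 16.2959 mL/hr
Time remaining = 238.09 mL ÷ 16.2959 mL/hr = 14.61042 hr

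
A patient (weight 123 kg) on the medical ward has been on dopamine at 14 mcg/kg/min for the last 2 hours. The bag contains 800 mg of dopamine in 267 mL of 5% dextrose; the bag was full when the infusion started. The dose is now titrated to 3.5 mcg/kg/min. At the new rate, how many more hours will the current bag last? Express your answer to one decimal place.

23.0 hours

Initial rate:
Dose = 14 mcg/kg/min × 123 kg = 1722 mcg/min
1722 mcg/min × 60 min/hr = 103320 mcg/hr
Concentration = 800 mg ÷ 267 mL = 2.996255 mg/mL = 2996.255 mcg/mL
Rate = 103320 mcg/hr ÷ 2996.255 mcg/mL = 34.48305 mL/hr
Volume infused so far = 34.48305 mL/hr × 2 hr = 68.9661 mL
Volume remaining = 267 − 68.9661 = 198.0339 mL
New rate:
Dose = 3.5 mcg/kg/min × 123 kg = 430.5 mcg/min
430.5 mcg/min × 60 min/hr = 25830 mcg/hr
Rate = 25830 mcg/hr ÷ 2996.255 mcg/mL = 8.620762 mL/hr
Time remaining = 198.0339 mL ÷ 8.620762 mL/hr = 22.97174 hr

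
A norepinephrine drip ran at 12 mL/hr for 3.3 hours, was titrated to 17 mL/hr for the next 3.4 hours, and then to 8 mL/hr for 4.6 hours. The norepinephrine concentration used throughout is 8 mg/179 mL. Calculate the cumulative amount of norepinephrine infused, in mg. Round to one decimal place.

Concentration = 8 mg ÷ 179 mL = 0.04469274 mg/mL
Stage 1: 12 mL/hr × 3.3 hr = 39.6 mL → 39.6 mL × 0.04469274 mg/mL = 1.769832 mg
Stage 2: 17 mL/hr × 3.4 hr = 57.8 mL → 57.8 mL × 0.04469274 mg/mL = 2.58324 mg
Stage 3: 8 mL/hr × 4.6 hr = 36.8 mL → 36.8 mL × 0.04469274 mg/mL = 1.644693 mg
Total = 1.769832 + 2.58324 + 1.644693 = 5.997765 mg

6.0 mg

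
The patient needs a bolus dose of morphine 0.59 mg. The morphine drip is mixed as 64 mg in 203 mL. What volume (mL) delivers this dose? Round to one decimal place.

1.9 mL

Concentration = 64 mg ÷ 203 mL = 0.3152709 mg/mL
Volume = 0.59 mg ÷ 0.3152709 mg/mL = 1.871406 mL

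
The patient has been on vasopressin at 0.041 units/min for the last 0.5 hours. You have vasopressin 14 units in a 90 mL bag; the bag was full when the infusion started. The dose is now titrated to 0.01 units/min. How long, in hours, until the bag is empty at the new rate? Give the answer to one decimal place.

Initial rate:
0.041 units/min × 60 min/hr = 2.46 units/hr
Concentration = 14 units ÷ 90 mL = 0.1555556 units/mL
Rate = 2.46 units/hr ÷ 0.1555556 units/mL = 15.81429 mL/hr
Volume infused so far = 15.81429 mL/hr × 0.5 hr = 7.907143 mL
Volume remaining = 90 − 7.907143 = 82.09286 mL
New rate:
0.01 units/min × 60 min/hr = 0.6 units/hr
Rate = 0.6 units/hr ÷ 0.1555556 units/mL = 3.857143 mL/hr
Time remaining = 82.09286 mL ÷ 3.857143 mL/hr = 21.28333 hr

21.3 hours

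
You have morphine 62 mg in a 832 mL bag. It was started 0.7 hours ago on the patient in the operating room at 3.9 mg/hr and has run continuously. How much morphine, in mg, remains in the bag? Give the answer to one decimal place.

Concentration = 62 mg ÷ 832 mL = 0.07451923 mg/mL
Rate = 3.9 mg/hr ÷ 0.07451923 mg/mL = 52.33548 mL/hr
Volume infused = 52.33548 mL/hr × 0.7 hr = 36.63484 mL
Volume remaining = 832 − 36.63484 = 795.3652 mL
Drug remaining = 795.3652 mL × 0.07451923 mg/mL = 59.27 mg

59.3 mg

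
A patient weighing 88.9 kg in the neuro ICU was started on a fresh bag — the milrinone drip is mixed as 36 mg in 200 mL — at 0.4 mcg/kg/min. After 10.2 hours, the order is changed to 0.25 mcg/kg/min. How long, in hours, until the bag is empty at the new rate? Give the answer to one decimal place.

Initial rate:
Dose = 0.4 mcg/kg/min × 88.9 kg = 35.56 mcg/min
35.56 mcg/min × 60 min/hr = 2133.6 mcg/hr
Concentration = 36 mg ÷ 200 mL = 0.18 mg/mL = 180 mcg/mL
Rate = 2133.6 mcg/hr ÷ 180 mcg/mL = 11.85333 mL/hr
Volume infused so far = 11.85333 mL/hr × 10.2 hr = 120.904 mL
Volume remaining = 200 − 120.904 = 79.096 mL
New rate:
Dose = 0.25 mcg/kg/min × 88.9 kg = 22.225 mcg/min
22.225 mcg/min × 60 min/hr = 1333.5 mcg/hr
Rate = 1333.5 mcg/hr ÷ 180 mcg/mL = 7.408333 mL/hr
Time remaining = 79.096 mL ÷ 7.408333 mL/hr = 10.67663 hr

10.7 hours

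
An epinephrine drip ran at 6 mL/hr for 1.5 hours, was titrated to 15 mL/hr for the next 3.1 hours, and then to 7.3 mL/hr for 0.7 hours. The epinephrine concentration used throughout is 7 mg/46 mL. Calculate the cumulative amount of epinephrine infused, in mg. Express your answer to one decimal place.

9.2 mg

Concentration = 7 mg ÷ 46 mL = 0.1521739 mg/mL
Stage 1: 6 mL/hr × 1.5 hr = 9 mL → 9 mL × 0.1521739 mg/mL = 1.369565 mg
Stage 2: 15 mL/hr × 3.1 hr = 46.5 mL → 46.5 mL × 0.1521739 mg/mL = 7.076087 mg
Stage 3: 7.3 mL/hr × 0.7 hr = 5.11 mL → 5.11 mL × 0.1521739 mg/mL = 0.7776087 mg
Total = 1.369565 + 7.076087 + 0.7776087 = 9.223261 mg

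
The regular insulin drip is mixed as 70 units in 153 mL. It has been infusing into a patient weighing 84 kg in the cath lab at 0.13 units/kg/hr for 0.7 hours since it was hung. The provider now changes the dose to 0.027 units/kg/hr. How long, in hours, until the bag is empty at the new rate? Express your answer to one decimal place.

27.5 hours

Initial rate:
Dose = 0.13 units/kg/hr × 84 kg = 10.92 units/hr
Concentration = 70 units ÷ 153 mL = 0.4575163 units/mL
Rate = 10.92 units/hr ÷ 0.4575163 units/mL = 23.868 mL/hr
Volume infused so far = 23.868 mL/hr × 0.7 hr = 16.7076 mL
Volume remaining = 153 − 16.7076 = 136.2924 mL
New rate:
Dose = 0.027 units/kg/hr × 84 kg = 2.268 units/hr
Rate = 2.268 units/hr ÷ 0.4575163 units/mL = 4.9572 mL/hr
Time remaining = 136.2924 mL ÷ 4.9572 mL/hr = 27.49383 hr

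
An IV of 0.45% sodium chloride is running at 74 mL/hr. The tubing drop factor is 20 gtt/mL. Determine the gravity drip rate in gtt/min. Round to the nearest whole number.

25 gtt/min

74 mL/hr ÷ 60 min/hr = 1.233333 mL/min
1.233333 mL/min × 20 gtt/mL = 24.66667 gtt/min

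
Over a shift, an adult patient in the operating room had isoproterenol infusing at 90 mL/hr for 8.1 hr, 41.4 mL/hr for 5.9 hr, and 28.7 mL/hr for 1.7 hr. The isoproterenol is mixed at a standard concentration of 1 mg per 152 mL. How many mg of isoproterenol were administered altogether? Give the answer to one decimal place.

6.7 mg

Concentration = 1 mg ÷ 152 mL = 0.006578947 mg/mL
Stage 1: 90 mL/hr × 8.1 hr = 729 mL → 729 mL × 0.006578947 mg/mL = 4.796053 mg
Stage 2: 41.4 mL/hr × 5.9 hr = 244.26 mL → 244.26 mL × 0.006578947 mg/mL = 1.606974 mg
Stage 3: 28.7 mL/hr × 1.7 hr = 48.79 mL → 48.79 mL × 0.006578947 mg/mL = 0.3209868 mg
Total = 4.796053 + 1.606974 + 0.3209868 = 6.724013 mg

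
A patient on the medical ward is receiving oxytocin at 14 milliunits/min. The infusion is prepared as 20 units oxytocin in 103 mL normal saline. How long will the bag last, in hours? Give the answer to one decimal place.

14 milliunits/min × 60 min/hr = 840 milliunits/hr
Concentration = 20 units ÷ 103 mL = 0.1941748 units/mL = 194.1748 milliunits/mL
Rate = 840 milliunits/hr ÷ 194.1748 milliunits/mL = 4.326 mL/hr
Duration = 103 mL ÷ 4.326 mL/hr = 23.80952 hr

23.8 hours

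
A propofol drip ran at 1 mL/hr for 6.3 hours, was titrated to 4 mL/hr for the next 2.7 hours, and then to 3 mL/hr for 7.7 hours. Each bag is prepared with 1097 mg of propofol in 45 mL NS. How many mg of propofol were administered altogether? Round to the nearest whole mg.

980 mg

Concentration = 1097 mg ÷ 45 mL = 24.37778 mg/mL
Stage 1: 1 mL/hr × 6.3 hr = 6.3 mL → 6.3 mL × 24.37778 mg/mL = 153.58 mg
Stage 2: 4 mL/hr × 2.7 hr = 10.8 mL → 10.8 mL × 24.37778 mg/mL = 263.28 mg
Stage 3: 3 mL/hr × 7.7 hr = 23.1 mL → 23.1 mL × 24.37778 mg/mL = 563.1267 mg
Total = 153.58 + 263.28 + 563.1267 = 979.9867 mg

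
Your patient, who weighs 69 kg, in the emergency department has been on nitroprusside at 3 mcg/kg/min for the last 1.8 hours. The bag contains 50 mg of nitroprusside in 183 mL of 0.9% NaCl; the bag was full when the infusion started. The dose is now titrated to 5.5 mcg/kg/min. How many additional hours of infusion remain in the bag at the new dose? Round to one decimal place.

1.2 hours

Initial rate:
Dose = 3 mcg/kg/min × 69 kg = 207 mcg/min
207 mcg/min × 60 min/hr = 12420 mcg/hr
Concentration = 50 mg ÷ 183 mL = 0.273224 mg/mL = 273.224 mcg/mL
Rate = 12420 mcg/hr ÷ 273.224 mcg/mL = 45.4572 mL/hr
Volume infused so far = 45.4572 mL/hr × 1.8 hr = 81.82296 mL
Volume remaining = 183 − 81.82296 = 101.177 mL
New rate:
Dose = 5.5 mcg/kg/min × 69 kg = 379.5 mcg/min
379.5 mcg/min × 60 min/hr = 22770 mcg/hr
Rate = 22770 mcg/hr ÷ 273.224 mcg/mL = 83.3382 mL/hr
Time remaining = 101.177 mL ÷ 83.3382 mL/hr = 1.214054 hr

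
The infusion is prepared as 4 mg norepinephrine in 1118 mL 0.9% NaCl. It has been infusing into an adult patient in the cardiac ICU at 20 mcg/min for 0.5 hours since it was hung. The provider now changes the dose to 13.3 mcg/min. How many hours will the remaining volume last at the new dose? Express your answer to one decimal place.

4.3 hours

Initial rate:
20 mcg/min × 60 min/hr = 1200 mcg/hr
Concentration = 4 mg ÷ 1118 mL = 0.003577818 mg/mL = 3.577818 mcg/mL
Rate = 1200 mcg/hr ÷ 3.577818 mcg/mL = 335.4 mL/hr
Volume infused so far = 335.4 mL/hr × 0.5 hr = 167.7 mL
Volume remaining = 1118 − 167.7 = 950.3 mL
New rate:
13.3 mcg/min × 60 min/hr = 798 mcg/hr
Rate = 798 mcg/hr ÷ 3.577818 mcg/mL = 223.041 mL/hr
Time remaining = 950.3 mL ÷ 223.041 mL/hr = 4.260652 hr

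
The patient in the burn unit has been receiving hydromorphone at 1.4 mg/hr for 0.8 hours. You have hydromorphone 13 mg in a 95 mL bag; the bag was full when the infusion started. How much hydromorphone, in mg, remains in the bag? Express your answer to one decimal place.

11.9 mg

Concentration = 13 mg ÷ 95 mL = 0.1368421 mg/mL
Rate = 1.4 mg/hr ÷ 0.1368421 mg/mL = 10.23077 mL/hr
Volume infused = 10.23077 mL/hr × 0.8 hr = 8.184615 mL
Volume remaining = 95 − 8.184615 = 86.81538 mL
Drug remaining = 86.81538 mL × 0.1368421 mg/mL = 11.88 mg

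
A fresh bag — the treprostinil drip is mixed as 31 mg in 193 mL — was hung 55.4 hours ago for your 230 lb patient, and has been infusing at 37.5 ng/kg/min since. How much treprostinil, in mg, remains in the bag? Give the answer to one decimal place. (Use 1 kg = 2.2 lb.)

Weight = 230 lb ÷ 2.2 lb/kg = 104.5455 kg
Dose = 37.5 ng/kg/min × 104.5455 kg = 3920.455 ng/min
3920.455 ng/min × 60 min/hr = 235227.3 ng/hr
Concentration = 31 mg ÷ 193 mL = 0.1606218 mg/mL = 160621.8 ng/mL
Rate = 235227.3 ng/hr ÷ 160621.8 ng/mL = 1.464479 mL/hr
Volume infused = 1.464479 mL/hr × 55.4 hr = 81.13216 mL
Volume remaining = 193 − 81.13216 = 111.8678 mL
Drug remaining = 111.8678 mL × 160621.8 ng/mL = 17968409 ng = 17.96841 mg

18.0 mg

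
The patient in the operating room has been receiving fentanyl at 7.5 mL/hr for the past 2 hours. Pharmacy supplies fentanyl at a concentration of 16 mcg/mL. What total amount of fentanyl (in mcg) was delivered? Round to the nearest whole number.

240 mcg

Drug rate = 7.5 mL/hr × 16 mcg/mL = 120 mcg/hr
Total = 120 mcg/hr × 2 hr = 240 mcg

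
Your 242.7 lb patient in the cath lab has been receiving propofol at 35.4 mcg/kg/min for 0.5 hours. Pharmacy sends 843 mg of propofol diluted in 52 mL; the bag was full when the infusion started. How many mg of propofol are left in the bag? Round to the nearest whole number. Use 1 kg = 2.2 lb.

Weight = 242.7 lb ÷ 2.2 lb/kg = 110.3182 kg
Dose = 35.4 mcg/kg/min × 110.3182 kg = 3905.264 mcg/min
3905.264 mcg/min × 60 min/hr = 234315.8 mcg/hr
Concentration = 843 mg ÷ 52 mL = 16.21154 mg/mL = 16211.54 mcg/mL
Rate = 234315.8 mcg/hr ÷ 16211.54 mcg/mL = 14.45364 mL/hr
Volume infused = 14.45364 mL/hr × 0.5 hr = 7.226822 mL
Volume remaining = 52 − 7.226822 = 44.77318 mL
Drug remaining = 44.77318 mL × 16211.54 mcg/mL = 725842.1 mcg = 725.8421 mg

726 mg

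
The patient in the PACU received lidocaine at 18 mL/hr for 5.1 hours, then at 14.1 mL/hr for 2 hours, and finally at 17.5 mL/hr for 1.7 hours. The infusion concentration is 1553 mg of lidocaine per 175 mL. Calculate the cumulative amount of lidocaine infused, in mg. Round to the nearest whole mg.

Concentration = 1553 mg ÷ 175 mL = 8.874286 mg/mL
Stage 1: 18 mL/hr × 5.1 hr = 91.8 mL → 91.8 mL × 8.874286 mg/mL = 814.6594 mg
Stage 2: 14.1 mL/hr × 2 hr = 28.2 mL → 28.2 mL × 8.874286 mg/mL = 250.2549 mg
Stage 3: 17.5 mL/hr × 1.7 hr = 29.75 mL → 29.75 mL × 8.874286 mg/mL = 264.01 mg
Total = 814.6594 + 250.2549 + 264.01 = 1328.924 mg

1329 mg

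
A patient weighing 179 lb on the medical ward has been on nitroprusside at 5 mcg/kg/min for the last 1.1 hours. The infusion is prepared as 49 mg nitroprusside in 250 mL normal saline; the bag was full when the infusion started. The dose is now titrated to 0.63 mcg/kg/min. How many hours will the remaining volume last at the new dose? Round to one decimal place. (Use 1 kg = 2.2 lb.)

Initial rate:
Weight = 179 lb ÷ 2.2 lb/kg = 81.36364 kg
Dose = 5 mcg/kg/min × 81.36364 kg = 406.8182 mcg/min
406.8182 mcg/min × 60 min/hr = 24409.09 mcg/hr
Concentration = 49 mg ÷ 250 mL = 0.196 mg/mL = 196 mcg/mL
Rate = 24409.09 mcg/hr ÷ 196 mcg/mL = 124.5362 mL/hr
Volume infused so far = 124.5362 mL/hr × 1.1 hr = 136.9898 mL
Volume remaining = 250 − 136.9898 = 113.0102 mL
New rate:
Dose = 0.63 mcg/kg/min × 81.36364 kg = 51.25909 mcg/min
51.25909 mcg/min × 60 min/hr = 3075.545 mcg/hr
Rate = 3075.545 mcg/hr ÷ 196 mcg/mL = 15.69156 mL/hr
Time remaining = 113.0102 mL ÷ 15.69156 mL/hr = 7.201975 hr

7.2 hours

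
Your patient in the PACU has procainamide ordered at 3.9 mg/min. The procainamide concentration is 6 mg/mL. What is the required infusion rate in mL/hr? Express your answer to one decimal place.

39.0 mL/hr

3.9 mg/min × 60 min/hr = 234 mg/hr
Rate = 234 mg/hr ÷ 6 mg/mL = 39 mL/hr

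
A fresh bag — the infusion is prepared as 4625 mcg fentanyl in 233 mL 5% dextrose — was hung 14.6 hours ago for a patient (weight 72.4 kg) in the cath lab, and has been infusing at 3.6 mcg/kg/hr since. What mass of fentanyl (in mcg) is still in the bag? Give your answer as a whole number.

820 mcg

Dose = 3.6 mcg/kg/hr × 72.4 kg = 260.64 mcg/hr
Concentration = 4625 mcg ÷ 233 mL = 19.84979 mcg/mL
Rate = 260.64 mcg/hr ÷ 19.84979 mcg/mL = 13.13062 mL/hr
Volume infused = 13.13062 mL/hr × 14.6 hr = 191.7071 mL
Volume remaining = 233 − 191.7071 = 41.29294 mL
Drug remaining = 41.29294 mL × 19.84979 mcg/mL = 819.656 mcg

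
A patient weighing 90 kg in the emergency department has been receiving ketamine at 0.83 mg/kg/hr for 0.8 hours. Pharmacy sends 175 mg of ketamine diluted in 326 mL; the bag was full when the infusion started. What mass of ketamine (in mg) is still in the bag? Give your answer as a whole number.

115 mg

Dose = 0.83 mg/kg/hr × 90 kg = 74.7 mg/hr
Concentration = 175 mg ÷ 326 mL = 0.5368098 mg/mL
Rate = 74.7 mg/hr ÷ 0.5368098 mg/mL = 139.1554 mL/hr
Volume infused = 139.1554 mL/hr × 0.8 hr = 111.3243 mL
Volume remaining = 326 − 111.3243 = 214.6757 mL
Drug remaining = 214.6757 mL × 0.5368098 mg/mL = 115.24 mg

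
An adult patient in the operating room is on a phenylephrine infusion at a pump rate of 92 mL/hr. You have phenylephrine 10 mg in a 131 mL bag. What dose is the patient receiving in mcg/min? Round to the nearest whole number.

117 mcg/min

Concentration = 10 mg ÷ 131 mL = 0.07633588 mg/mL = 76.33588 mcg/mL
Drug rate = 92 mL/hr × 76.33588 mcg/mL = 7022.901 mcg/hr
7022.901 mcg/hr ÷ 60 min/hr = 117.0483 mcg/min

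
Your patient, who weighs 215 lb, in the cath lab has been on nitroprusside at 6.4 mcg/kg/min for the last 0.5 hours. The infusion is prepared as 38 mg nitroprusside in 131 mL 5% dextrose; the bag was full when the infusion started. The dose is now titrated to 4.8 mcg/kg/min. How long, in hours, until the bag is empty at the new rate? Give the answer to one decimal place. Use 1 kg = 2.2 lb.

0.7 hours

Initial rate:
Weight = 215 lb ÷ 2.2 lb/kg = 97.72727 kg
Dose = 6.4 mcg/kg/min × 97.72727 kg = 625.4545 mcg/min
625.4545 mcg/min × 60 min/hr = 37527.27 mcg/hr
Concentration = 38 mg ÷ 131 mL = 0.2900763 mg/mL = 290.0763 mcg/mL
Rate = 37527.27 mcg/hr ÷ 290.0763 mcg/mL = 129.3703 mL/hr
Volume infused so far = 129.3703 mL/hr × 0.5 hr = 64.68517 mL
Volume remaining = 131 − 64.68517 = 66.31483 mL
New rate:
Dose = 4.8 mcg/kg/min × 97.72727 kg = 469.0909 mcg/min
469.0909 mcg/min × 60 min/hr = 28145.45 mcg/hr
Rate = 28145.45 mcg/hr ÷ 290.0763 mcg/mL = 97.02775 mL/hr
Time remaining = 66.31483 mL ÷ 97.02775 mL/hr = 0.6834625 hr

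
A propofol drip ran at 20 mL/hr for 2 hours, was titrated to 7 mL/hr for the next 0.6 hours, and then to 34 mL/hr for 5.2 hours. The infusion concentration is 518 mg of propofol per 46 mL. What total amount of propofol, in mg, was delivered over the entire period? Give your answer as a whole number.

2489 mg

Concentration = 518 mg ÷ 46 mL = 11.26087 mg/mL
Stage 1: 20 mL/hr × 2 hr = 40 mL → 40 mL × 11.26087 mg/mL = 450.4348 mg
Stage 2: 7 mL/hr × 0.6 hr = 4.2 mL → 4.2 mL × 11.26087 mg/mL = 47.29565 mg
Stage 3: 34 mL/hr × 5.2 hr = 176.8 mL → 176.8 mL × 11.26087 mg/mL = 1990.922 mg
Total = 450.4348 + 47.29565 + 1990.922 = 2488.652 mg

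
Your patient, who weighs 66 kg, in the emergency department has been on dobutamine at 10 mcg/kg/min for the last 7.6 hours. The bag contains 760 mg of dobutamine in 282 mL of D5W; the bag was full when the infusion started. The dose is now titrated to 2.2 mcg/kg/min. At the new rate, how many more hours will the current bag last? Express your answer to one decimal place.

52.7 hours

Initial rate:
Dose = 10 mcg/kg/min × 66 kg = 660 mcg/min
660 mcg/min × 60 min/hr = 39600 mcg/hr
Concentration = 760 mg ÷ 282 mL = 2.695035 mg/mL = 2695.035 mcg/mL
Rate = 39600 mcg/hr ÷ 2695.035 mcg/mL = 14.69368 mL/hr
Volume infused so far = 14.69368 mL/hr × 7.6 hr = 111.672 mL
Volume remaining = 282 − 111.672 = 170.328 mL
New rate:
Dose = 2.2 mcg/kg/min × 66 kg = 145.2 mcg/min
145.2 mcg/min × 60 min/hr = 8712 mcg/hr
Rate = 8712 mcg/hr ÷ 2695.035 mcg/mL = 3.232611 mL/hr
Time remaining = 170.328 mL ÷ 3.232611 mL/hr = 52.69054 hr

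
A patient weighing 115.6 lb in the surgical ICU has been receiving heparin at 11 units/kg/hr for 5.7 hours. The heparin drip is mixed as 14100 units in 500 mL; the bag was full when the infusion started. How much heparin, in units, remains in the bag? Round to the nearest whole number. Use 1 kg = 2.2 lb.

10805 units

Weight = 115.6 lb ÷ 2.2 lb/kg = 52.54545 kg
Dose = 11 units/kg/hr × 52.54545 kg = 578 units/hr
Concentration = 14100 units ÷ 500 mL = 28.2 units/mL
Rate = 578 units/hr ÷ 28.2 units/mL = 20.49645 mL/hr
Volume infused = 20.49645 mL/hr × 5.7 hr = 116.8298 mL
Volume remaining = 500 − 116.8298 = 383.1702 mL
Drug remaining = 383.1702 mL × 28.2 units/mL = 10805.4 units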